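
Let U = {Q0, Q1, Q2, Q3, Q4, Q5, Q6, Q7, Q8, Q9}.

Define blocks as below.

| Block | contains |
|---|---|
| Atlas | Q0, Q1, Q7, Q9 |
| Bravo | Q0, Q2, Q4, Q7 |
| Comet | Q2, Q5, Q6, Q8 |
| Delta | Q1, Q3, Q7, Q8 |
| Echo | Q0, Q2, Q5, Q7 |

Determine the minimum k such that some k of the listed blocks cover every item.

Take {Atlas, Bravo, Comet, Delta}. Their union is {Q0, Q1, Q2, Q3, Q4, Q5, Q6, Q7, Q8, Q9}, which is all 10 items.
No 3 of the 5 blocks cover everything (all 10 combinations miss at least one item), so 4 is optimal.

4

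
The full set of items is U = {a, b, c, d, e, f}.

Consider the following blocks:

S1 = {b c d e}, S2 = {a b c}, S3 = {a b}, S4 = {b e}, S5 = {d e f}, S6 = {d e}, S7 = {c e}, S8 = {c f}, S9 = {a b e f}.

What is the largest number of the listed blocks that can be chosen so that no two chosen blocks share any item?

S3, S6, S8 are pairwise disjoint (S3={a,b}; S6={d,e}; S8={c,f}).
Every remaining block overlaps one of these, and no 4 of the listed blocks are pairwise disjoint, so 3 is the maximum.

3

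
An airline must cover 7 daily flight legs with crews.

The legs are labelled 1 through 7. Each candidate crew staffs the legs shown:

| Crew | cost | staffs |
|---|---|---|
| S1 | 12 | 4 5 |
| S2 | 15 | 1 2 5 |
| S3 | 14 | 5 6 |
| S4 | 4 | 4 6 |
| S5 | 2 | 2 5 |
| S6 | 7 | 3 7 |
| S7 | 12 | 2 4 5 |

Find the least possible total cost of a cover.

26

S2, S4, S6 together cover every leg (S2 ∪ S4 ∪ S6 = {1, 2, 3, 4, 5, 6, 7}); total cost 15 + 4 + 7 = 26.
The greedy pick S5, S4, S6, S2 costs 28; no covering selection beats 26.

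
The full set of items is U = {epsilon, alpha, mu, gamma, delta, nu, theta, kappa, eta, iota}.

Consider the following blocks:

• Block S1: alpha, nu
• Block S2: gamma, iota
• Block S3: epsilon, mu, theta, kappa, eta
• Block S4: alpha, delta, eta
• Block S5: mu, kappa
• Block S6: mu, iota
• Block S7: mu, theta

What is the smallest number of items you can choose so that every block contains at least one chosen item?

3

H = {alpha, mu, gamma} meets every block (each contains at least one member of H), and |H| = 3.
The blocks S1, S2, S7 are pairwise disjoint, so any hitting set needs a separate item for each — at least 3. Hence 3 is optimal.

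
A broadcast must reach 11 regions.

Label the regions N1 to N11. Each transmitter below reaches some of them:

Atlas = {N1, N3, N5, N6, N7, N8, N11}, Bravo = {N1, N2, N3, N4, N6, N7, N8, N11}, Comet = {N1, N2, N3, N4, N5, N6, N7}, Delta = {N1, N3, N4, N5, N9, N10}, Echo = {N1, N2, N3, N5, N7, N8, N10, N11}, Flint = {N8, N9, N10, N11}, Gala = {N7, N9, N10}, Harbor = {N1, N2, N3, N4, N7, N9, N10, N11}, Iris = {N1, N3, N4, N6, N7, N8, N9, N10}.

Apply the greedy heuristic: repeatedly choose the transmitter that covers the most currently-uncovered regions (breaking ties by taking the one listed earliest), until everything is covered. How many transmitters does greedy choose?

Greedy: pick Bravo (covers 8 new) → pick Delta (covers 3 new). Total picks: 2.

2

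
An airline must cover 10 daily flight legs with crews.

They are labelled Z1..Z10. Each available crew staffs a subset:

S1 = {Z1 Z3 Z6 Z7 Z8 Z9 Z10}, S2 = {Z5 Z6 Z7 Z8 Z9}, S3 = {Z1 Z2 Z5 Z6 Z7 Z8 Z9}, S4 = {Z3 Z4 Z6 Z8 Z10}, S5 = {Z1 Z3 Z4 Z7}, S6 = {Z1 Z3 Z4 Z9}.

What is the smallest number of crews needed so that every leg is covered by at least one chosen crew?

2

Take {S3, S4}. Their union is {Z1, Z2, Z3, Z4, Z5, Z6, Z7, Z8, Z9, Z10}, which is all 10 legs.
No single crew has all 10 legs (the largest, S1, has 7), so 2 is optimal.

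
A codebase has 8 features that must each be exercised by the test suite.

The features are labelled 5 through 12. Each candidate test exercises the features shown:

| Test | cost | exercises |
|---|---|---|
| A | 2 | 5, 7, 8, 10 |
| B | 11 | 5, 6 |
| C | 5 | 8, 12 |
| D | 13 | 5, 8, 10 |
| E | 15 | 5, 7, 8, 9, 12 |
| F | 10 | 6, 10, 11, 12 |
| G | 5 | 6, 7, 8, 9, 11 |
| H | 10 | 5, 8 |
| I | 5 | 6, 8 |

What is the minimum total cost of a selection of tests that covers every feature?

12

A, C, G together cover every feature (A ∪ C ∪ G = {5, 6, 7, 8, 9, 10, 11, 12}); total cost 2 + 5 + 5 = 12.
No covering selection has total cost below 12.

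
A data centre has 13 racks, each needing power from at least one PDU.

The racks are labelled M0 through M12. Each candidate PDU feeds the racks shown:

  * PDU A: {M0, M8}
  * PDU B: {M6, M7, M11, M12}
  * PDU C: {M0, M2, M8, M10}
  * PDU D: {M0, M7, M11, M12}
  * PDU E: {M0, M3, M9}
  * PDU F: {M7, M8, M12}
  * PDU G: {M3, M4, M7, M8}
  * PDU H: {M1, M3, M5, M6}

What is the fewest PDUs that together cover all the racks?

B and C and E and G and H together: B ∪ C ∪ E ∪ G ∪ H = {M0, M1, M2, M3, M4, M5, M6, M7, M8, M9, M10, M11, M12} — every rack is covered.
No 4 of the 8 PDUs cover everything (all 70 combinations miss at least one rack), so 5 is optimal.

5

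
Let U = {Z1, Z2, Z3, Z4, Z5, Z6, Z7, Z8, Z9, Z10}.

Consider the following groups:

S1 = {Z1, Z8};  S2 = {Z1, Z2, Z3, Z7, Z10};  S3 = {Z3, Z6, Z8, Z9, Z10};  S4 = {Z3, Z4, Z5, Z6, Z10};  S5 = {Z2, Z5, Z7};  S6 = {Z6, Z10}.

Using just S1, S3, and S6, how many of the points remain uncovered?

4

Union of S1, S3, S6 = {Z1, Z3, Z6, Z8, Z9, Z10}.
Not covered: Z2, Z4, Z5, Z7 — 4 points.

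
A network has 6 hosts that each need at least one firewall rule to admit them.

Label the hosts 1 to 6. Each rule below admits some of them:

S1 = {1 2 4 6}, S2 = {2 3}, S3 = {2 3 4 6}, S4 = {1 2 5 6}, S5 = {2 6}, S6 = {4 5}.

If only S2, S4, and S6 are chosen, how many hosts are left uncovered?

Union of S2, S4, S6 = {1, 2, 3, 4, 5, 6} — that's every host, so 0 are uncovered.

0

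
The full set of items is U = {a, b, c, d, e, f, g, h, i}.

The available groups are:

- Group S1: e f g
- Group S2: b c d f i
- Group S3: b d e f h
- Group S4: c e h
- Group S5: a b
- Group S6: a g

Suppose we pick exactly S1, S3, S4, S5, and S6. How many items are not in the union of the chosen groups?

Union of S1, S3, S4, S5, S6 = {a, b, c, d, e, f, g, h}.
Not covered: i — 1 item.

1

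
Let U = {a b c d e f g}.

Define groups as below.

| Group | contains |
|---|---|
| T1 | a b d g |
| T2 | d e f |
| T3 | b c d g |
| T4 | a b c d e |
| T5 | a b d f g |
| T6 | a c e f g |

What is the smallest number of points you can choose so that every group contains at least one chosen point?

The 2 points {d, e} hit every group.
No single point lies in every group, so at least 2 are needed and 2 is optimal.

2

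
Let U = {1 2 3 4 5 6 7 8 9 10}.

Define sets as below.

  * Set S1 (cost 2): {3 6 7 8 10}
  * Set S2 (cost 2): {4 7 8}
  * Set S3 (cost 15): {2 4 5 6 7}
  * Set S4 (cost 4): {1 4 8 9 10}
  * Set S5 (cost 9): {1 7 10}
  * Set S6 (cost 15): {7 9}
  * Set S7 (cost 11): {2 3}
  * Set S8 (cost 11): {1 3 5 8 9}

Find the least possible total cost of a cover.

21

S1, S3, S4 together cover every item (S1 ∪ S3 ∪ S4 = {1, 2, 3, 4, 5, 6, 7, 8, 9, 10}); total cost 2 + 15 + 4 = 21.
No covering selection has total cost below 21.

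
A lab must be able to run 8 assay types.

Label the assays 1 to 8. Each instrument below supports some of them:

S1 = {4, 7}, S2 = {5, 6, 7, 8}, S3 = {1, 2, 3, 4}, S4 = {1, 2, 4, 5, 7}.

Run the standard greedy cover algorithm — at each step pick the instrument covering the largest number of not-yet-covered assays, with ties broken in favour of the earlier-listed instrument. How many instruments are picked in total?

Greedy: pick S4 (covers 5 new) → pick S2 (covers 2 new) → pick S3 (covers 1 new). Total picks: 3.
(The true minimum cover uses only 2 instruments, so greedy is not optimal here.)

3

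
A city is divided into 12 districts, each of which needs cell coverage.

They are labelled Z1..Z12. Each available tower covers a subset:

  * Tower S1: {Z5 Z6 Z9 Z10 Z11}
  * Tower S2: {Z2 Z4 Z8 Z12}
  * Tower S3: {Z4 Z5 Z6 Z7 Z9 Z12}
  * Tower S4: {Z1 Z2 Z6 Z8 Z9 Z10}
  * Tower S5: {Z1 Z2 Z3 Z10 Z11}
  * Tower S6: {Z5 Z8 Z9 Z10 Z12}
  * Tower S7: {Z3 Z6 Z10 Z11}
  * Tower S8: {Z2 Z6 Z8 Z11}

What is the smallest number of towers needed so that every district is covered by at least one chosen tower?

S3 and S4 and S7 together: S3 ∪ S4 ∪ S7 = {Z1, Z2, Z3, Z4, Z5, Z6, Z7, Z8, Z9, Z10, Z11, Z12} — every district is covered.
Only S3 contains Z7, so S3 is forced; the remaining 6 districts need at least 2 more towers (each remaining tower adds at most 5) — so at least 3 towers are needed, and 3 is optimal.

3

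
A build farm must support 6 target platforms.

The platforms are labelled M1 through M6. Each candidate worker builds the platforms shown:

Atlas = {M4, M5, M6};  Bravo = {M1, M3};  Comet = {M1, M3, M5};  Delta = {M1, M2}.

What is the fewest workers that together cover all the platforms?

3

Take {Atlas, Comet, Delta}. Their union is {M1, M2, M3, M4, M5, M6}, which is all 6 platforms.
Only Delta contains M2, so Delta is forced; the remaining 4 platforms need at least 2 more workers (each remaining worker adds at most 3) — so at least 3 workers are needed, and 3 is optimal.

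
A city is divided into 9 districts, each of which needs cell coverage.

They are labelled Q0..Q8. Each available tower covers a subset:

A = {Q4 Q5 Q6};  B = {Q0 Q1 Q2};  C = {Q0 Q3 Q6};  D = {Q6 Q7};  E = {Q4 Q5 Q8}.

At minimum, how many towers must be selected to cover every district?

B and C and D and E together: B ∪ C ∪ D ∪ E = {Q0, Q1, Q2, Q3, Q4, Q5, Q6, Q7, Q8} — every district is covered.
Only D contains Q7, so D is forced; the remaining 7 districts need at least 3 more towers (each remaining tower adds at most 3) — so at least 4 towers are needed, and 4 is optimal.

4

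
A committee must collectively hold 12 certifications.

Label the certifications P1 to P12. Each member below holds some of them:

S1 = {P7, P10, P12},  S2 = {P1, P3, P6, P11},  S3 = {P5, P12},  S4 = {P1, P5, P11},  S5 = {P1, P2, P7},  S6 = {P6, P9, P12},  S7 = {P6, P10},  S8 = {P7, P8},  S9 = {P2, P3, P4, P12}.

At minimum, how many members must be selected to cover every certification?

5

Take {S4, S6, S7, S8, S9}. Their union is {P1, P2, P3, P4, P5, P6, P7, P8, P9, P10, P11, P12}, which is all 12 certifications.
No 4 of the 9 members cover everything (all 126 combinations miss at least one certification), so 5 is optimal.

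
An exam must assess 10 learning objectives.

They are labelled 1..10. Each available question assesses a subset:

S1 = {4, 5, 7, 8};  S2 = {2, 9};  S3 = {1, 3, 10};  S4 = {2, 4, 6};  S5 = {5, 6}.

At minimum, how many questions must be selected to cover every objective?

S1 and S2 and S3 and S5 together: S1 ∪ S2 ∪ S3 ∪ S5 = {1, 2, 3, 4, 5, 6, 7, 8, 9, 10} — every objective is covered.
No 3 of the 5 questions cover everything (all 10 combinations miss at least one objective), so 4 is optimal.

4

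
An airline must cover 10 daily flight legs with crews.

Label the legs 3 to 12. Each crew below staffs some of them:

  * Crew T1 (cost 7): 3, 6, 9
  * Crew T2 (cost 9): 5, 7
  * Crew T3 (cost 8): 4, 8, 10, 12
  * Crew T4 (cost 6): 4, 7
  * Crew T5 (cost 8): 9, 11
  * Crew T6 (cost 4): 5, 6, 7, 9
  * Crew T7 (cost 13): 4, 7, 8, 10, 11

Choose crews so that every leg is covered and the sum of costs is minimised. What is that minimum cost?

27

T1, T3, T5, T6 together cover every leg (T1 ∪ T3 ∪ T5 ∪ T6 = {3, 4, 5, 6, 7, 8, 9, 10, 11, 12}); total cost 7 + 8 + 8 + 4 = 27.
No covering selection has total cost below 27.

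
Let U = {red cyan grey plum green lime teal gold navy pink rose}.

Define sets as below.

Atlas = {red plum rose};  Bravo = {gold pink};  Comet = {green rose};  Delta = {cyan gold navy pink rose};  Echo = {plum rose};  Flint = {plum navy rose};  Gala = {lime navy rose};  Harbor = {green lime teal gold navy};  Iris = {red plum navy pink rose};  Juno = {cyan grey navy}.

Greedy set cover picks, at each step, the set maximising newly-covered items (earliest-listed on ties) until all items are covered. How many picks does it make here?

Greedy: pick Delta (covers 5 new) → pick Harbor (covers 3 new) → pick Atlas (covers 2 new) → pick Juno (covers 1 new). Total picks: 4.
(The true minimum cover uses only 3 sets, so greedy is not optimal here.)

4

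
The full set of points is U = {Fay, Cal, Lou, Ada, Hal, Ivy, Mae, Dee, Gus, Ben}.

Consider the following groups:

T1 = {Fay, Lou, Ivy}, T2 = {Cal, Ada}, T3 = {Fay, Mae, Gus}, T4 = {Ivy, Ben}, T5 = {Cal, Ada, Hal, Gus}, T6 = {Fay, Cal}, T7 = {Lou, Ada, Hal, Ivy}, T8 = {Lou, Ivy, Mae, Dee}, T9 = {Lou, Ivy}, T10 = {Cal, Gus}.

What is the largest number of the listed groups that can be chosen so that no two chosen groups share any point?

T2, T3, T4 are pairwise disjoint (T2={Cal,Ada}; T3={Fay,Mae,Gus}; T4={Ivy,Ben}).
Every remaining group overlaps one of these, and no 4 of the listed groups are pairwise disjoint, so 3 is the maximum.

3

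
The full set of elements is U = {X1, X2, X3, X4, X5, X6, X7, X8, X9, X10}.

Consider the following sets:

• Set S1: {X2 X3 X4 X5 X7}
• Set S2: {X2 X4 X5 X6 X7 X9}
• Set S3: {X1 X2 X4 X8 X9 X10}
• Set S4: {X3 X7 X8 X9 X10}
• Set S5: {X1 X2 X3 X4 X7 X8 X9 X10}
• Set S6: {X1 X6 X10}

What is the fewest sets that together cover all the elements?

Take {S2, S5}. Their union is {X1, X2, X3, X4, X5, X6, X7, X8, X9, X10}, which is all 10 elements.
No single set has all 10 elements (the largest, S5, has 8), so 2 is optimal.

2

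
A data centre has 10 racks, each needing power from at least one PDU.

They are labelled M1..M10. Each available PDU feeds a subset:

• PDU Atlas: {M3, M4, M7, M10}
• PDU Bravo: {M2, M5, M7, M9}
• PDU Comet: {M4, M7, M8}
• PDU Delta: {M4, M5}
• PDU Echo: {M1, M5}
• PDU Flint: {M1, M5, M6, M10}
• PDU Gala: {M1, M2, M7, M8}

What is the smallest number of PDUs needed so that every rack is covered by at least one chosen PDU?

4

Take {Atlas, Bravo, Comet, Flint}. Their union is {M1, M2, M3, M4, M5, M6, M7, M8, M9, M10}, which is all 10 racks.
No 3 of the 7 PDUs cover everything (all 35 combinations miss at least one rack), so 4 is optimal.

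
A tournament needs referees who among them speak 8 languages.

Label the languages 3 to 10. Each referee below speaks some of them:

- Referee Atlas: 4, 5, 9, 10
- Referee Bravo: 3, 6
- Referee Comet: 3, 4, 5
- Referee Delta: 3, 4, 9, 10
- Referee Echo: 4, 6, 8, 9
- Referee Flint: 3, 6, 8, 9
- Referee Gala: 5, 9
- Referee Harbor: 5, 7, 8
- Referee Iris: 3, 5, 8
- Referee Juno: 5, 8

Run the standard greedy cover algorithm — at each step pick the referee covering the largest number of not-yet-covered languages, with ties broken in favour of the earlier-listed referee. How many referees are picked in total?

3

Greedy: pick Atlas (covers 4 new) → pick Flint (covers 3 new) → pick Harbor (covers 1 new). Total picks: 3.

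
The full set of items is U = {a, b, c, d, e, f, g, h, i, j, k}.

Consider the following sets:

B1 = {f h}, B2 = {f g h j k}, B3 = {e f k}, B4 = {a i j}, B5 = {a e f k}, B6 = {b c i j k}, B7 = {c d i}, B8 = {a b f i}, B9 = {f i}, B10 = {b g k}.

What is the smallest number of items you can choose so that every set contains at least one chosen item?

3

The 3 items {h, i, k} hit every set.
The sets B1, B7, B10 are pairwise disjoint, so any hitting set needs a separate item for each — at least 3. Hence 3 is optimal.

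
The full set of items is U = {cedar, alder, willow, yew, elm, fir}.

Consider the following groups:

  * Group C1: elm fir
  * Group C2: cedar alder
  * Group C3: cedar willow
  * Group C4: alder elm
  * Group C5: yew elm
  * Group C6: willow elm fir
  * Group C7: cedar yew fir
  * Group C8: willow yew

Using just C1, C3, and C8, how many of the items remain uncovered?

1

Union of C1, C3, C8 = {cedar, willow, yew, elm, fir}.
Not covered: alder — 1 item.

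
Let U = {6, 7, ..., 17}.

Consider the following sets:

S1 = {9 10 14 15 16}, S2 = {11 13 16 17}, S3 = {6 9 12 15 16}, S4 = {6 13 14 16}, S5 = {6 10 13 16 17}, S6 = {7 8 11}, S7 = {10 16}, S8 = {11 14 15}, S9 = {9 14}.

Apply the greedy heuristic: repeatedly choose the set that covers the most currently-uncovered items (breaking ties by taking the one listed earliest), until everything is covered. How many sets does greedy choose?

4

Greedy: pick S1 (covers 5 new) → pick S2 (covers 3 new) → pick S3 (covers 2 new) → pick S6 (covers 2 new). Total picks: 4.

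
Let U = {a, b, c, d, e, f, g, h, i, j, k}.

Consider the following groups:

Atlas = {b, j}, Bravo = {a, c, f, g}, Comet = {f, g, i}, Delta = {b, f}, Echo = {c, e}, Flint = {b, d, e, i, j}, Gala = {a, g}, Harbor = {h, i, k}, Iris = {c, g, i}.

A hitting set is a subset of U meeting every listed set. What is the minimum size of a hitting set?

T = {a, b, c, i} meets every group (each contains at least one member of T), and |T| = 4.
The groups Atlas, Echo, Gala, Harbor are pairwise disjoint, so any hitting set needs a separate point for each — at least 4. Hence 4 is optimal.

4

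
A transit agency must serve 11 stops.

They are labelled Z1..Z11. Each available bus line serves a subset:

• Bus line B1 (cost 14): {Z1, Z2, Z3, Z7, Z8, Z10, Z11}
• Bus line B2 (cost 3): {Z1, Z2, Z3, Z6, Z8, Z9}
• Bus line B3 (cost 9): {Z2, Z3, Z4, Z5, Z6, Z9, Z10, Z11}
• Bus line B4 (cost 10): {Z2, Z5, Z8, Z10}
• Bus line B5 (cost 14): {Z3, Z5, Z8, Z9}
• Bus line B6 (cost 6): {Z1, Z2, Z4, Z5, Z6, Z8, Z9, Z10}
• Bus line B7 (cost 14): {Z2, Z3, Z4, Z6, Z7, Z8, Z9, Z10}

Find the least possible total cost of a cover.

B1, B6 together cover every stop (B1 ∪ B6 = {Z1, Z2, Z3, Z4, Z5, Z6, Z7, Z8, Z9, Z10, Z11}); total cost 14 + 6 = 20.
The greedy pick B2, B6, B1 costs 23; no covering selection beats 20.

20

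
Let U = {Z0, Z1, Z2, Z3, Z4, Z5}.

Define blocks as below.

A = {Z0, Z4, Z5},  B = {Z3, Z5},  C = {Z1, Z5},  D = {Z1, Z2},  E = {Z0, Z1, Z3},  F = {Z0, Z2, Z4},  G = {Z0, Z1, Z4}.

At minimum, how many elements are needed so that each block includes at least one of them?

3

The 3 elements {Z0, Z1, Z5} hit every block.
No choice of 2 elements meets every block, so 3 is the minimum.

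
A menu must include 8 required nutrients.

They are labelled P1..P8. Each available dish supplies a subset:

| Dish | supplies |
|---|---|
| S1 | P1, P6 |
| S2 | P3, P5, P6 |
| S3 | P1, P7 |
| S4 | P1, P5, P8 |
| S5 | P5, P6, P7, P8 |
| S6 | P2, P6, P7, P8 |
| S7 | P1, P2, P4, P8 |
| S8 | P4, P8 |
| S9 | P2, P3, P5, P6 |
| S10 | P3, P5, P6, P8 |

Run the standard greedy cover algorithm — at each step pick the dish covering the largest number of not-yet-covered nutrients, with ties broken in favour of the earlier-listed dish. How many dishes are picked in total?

Greedy: pick S5 (covers 4 new) → pick S7 (covers 3 new) → pick S2 (covers 1 new). Total picks: 3.

3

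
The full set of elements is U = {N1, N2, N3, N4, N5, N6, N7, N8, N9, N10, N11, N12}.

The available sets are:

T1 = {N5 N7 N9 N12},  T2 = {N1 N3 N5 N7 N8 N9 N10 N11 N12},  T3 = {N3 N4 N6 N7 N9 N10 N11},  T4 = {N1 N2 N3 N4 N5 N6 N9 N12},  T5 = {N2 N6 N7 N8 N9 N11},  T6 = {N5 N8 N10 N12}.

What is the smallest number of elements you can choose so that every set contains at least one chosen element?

H = {N9, N12} meets every set (each contains at least one member of H), and |H| = 2.
No single element lies in every set, so at least 2 are needed and 2 is optimal.

2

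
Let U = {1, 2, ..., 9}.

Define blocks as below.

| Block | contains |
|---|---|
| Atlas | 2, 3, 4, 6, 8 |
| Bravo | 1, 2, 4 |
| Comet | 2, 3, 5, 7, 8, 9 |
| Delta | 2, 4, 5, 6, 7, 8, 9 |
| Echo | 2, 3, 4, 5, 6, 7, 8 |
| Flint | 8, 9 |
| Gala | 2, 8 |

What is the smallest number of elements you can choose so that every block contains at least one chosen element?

2

Take H = {2, 8}. Each listed block contains at least one of these, so H is a hitting set of size 2.
The blocks Bravo, Flint are pairwise disjoint, so any hitting set needs a separate element for each — at least 2. Hence 2 is optimal.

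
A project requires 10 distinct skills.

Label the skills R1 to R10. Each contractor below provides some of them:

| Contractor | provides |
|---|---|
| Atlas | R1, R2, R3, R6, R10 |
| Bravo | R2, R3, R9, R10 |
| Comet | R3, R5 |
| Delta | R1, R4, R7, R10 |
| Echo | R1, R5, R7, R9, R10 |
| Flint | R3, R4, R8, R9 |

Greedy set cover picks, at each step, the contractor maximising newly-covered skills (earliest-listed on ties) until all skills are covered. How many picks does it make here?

3

Greedy: pick Atlas (covers 5 new) → pick Echo (covers 3 new) → pick Flint (covers 2 new). Total picks: 3.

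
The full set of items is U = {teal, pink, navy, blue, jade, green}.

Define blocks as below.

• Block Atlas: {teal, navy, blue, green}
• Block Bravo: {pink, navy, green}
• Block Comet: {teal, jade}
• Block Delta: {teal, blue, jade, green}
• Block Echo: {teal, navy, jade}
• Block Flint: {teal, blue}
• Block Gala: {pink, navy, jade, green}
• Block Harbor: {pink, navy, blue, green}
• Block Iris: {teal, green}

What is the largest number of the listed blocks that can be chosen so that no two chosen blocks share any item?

Bravo, Flint are pairwise disjoint (Bravo={pink,navy,green}; Flint={teal,blue}).
Every remaining block overlaps one of these, and no 3 of the listed blocks are pairwise disjoint, so 2 is the maximum.

2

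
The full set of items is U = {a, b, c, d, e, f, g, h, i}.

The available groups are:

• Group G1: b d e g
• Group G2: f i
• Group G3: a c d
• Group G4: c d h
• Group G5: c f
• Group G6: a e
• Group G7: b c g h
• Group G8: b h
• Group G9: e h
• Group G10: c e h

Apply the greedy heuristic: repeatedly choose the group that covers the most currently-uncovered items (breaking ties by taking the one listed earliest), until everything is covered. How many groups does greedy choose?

Greedy: pick G1 (covers 4 new) → pick G2 (covers 2 new) → pick G3 (covers 2 new) → pick G4 (covers 1 new). Total picks: 4.

4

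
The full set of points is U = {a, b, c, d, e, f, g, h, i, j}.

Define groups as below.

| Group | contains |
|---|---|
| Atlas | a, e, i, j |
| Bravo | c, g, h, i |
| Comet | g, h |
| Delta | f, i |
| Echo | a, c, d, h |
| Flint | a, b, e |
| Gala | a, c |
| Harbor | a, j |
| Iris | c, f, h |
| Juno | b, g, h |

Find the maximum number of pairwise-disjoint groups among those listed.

3

Comet, Delta, Flint are pairwise disjoint (Comet={g,h}; Delta={f,i}; Flint={a,b,e}).
Every remaining group overlaps one of these, and no 4 of the listed groups are pairwise disjoint, so 3 is the maximum.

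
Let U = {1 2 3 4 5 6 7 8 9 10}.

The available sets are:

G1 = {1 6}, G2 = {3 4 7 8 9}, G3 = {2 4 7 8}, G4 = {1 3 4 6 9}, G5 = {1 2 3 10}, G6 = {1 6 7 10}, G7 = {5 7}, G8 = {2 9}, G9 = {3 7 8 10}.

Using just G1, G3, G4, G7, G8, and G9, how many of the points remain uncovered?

Union of G1, G3, G4, G7, G8, G9 = {1, 2, 3, 4, 5, 6, 7, 8, 9, 10} — that's every point, so 0 are uncovered.

0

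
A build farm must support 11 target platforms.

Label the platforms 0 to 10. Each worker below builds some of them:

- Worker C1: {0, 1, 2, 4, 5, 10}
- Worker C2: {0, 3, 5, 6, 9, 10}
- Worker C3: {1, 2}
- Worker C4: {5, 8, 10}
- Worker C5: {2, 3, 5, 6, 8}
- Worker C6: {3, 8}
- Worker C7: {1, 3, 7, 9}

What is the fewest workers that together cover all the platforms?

Take {C1, C5, C7}. Their union is {0, 1, 2, 3, 4, 5, 6, 7, 8, 9, 10}, which is all 11 platforms.
Only C1 contains 4, so C1 is forced; the remaining 5 platforms need at least 2 more workers (each remaining worker adds at most 3) — so at least 3 workers are needed, and 3 is optimal.

3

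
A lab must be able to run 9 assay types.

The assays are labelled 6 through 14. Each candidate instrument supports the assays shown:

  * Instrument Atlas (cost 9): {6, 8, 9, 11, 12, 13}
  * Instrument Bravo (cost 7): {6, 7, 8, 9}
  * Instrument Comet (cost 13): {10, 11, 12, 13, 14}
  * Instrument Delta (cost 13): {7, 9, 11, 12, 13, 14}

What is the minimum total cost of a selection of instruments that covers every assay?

Bravo, Comet together cover every assay (Bravo ∪ Comet = {6, 7, 8, 9, 10, 11, 12, 13, 14}); total cost 7 + 13 = 20.
The greedy pick Atlas, Comet, Bravo costs 29; no covering selection beats 20.

20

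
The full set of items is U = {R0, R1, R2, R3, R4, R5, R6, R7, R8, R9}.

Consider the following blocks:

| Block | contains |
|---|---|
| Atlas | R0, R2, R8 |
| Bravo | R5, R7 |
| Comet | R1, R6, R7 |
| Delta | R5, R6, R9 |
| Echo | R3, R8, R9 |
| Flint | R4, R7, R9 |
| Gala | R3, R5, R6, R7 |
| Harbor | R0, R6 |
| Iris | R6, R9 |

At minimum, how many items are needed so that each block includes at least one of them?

3

Take H = {R0, R7, R9}. Each listed block contains at least one of these, so H is a hitting set of size 3.
The blocks Bravo, Echo, Harbor are pairwise disjoint, so any hitting set needs a separate item for each — at least 3. Hence 3 is optimal.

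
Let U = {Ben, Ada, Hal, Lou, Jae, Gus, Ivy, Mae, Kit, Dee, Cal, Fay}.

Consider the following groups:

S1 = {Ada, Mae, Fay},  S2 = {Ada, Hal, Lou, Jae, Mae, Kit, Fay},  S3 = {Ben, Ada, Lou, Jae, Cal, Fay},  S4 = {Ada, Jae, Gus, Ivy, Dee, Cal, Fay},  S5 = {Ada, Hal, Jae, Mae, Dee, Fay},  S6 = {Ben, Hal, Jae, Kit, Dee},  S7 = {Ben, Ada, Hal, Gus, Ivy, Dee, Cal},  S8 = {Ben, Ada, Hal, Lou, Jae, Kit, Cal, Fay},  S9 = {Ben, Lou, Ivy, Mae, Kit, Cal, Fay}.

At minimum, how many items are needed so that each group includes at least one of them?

2

H = {Ben, Ada} meets every group (each contains at least one member of H), and |H| = 2.
The groups S1, S6 are pairwise disjoint, so any hitting set needs a separate item for each — at least 2. Hence 2 is optimal.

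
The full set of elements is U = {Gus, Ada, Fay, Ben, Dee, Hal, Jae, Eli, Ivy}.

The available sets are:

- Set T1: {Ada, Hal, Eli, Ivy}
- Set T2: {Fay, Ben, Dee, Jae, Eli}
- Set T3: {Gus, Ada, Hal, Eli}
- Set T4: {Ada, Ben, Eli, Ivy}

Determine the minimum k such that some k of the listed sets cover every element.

T2 and T3 and T4 together: T2 ∪ T3 ∪ T4 = {Gus, Ada, Fay, Ben, Dee, Hal, Jae, Eli, Ivy} — every element is covered.
Only T3 contains Gus, so T3 is forced; the remaining 5 elements need at least 2 more sets (each remaining set adds at most 4) — so at least 3 sets are needed, and 3 is optimal.

3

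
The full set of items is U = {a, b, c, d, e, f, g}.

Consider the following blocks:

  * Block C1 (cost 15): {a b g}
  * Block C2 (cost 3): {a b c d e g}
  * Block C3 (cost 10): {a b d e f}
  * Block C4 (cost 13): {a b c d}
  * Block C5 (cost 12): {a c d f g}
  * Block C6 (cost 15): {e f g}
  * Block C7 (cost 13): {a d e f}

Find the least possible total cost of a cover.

C2, C3 together cover every item (C2 ∪ C3 = {a, b, c, d, e, f, g}); total cost 3 + 10 = 13.
No covering selection has total cost below 13.

13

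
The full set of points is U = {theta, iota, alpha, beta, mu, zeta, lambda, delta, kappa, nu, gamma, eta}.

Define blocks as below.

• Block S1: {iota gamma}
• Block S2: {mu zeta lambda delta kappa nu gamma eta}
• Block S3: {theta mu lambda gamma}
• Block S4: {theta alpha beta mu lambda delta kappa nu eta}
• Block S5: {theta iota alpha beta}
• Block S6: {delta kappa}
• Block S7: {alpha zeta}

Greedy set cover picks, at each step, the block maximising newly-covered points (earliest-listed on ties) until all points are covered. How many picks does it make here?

3

Greedy: pick S4 (covers 9 new) → pick S1 (covers 2 new) → pick S2 (covers 1 new). Total picks: 3.
(The true minimum cover uses only 2 blocks, so greedy is not optimal here.)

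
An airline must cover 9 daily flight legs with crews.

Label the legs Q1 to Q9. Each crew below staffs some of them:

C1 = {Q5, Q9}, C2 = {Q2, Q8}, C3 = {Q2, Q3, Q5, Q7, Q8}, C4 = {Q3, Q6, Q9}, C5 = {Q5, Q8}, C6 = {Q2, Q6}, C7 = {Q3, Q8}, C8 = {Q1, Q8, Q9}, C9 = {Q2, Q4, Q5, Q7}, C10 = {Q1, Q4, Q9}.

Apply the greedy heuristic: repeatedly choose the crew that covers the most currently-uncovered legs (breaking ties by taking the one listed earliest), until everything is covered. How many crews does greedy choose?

3

Greedy: pick C3 (covers 5 new) → pick C10 (covers 3 new) → pick C4 (covers 1 new). Total picks: 3.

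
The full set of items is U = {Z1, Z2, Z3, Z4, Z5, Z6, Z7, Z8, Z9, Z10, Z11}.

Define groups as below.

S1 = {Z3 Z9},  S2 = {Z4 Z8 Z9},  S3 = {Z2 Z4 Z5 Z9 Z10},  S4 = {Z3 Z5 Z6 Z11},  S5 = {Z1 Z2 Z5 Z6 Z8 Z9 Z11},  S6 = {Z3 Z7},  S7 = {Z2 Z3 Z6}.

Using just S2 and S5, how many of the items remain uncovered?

Union of S2, S5 = {Z1, Z2, Z4, Z5, Z6, Z8, Z9, Z11}.
Not covered: Z3, Z7, Z10 — 3 items.

3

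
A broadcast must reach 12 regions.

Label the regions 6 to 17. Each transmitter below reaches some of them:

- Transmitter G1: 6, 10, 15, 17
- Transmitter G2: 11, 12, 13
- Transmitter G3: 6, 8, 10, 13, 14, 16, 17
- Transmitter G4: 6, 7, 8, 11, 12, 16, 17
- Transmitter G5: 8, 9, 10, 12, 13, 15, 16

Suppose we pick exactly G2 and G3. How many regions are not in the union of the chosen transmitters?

Union of G2, G3 = {6, 8, 10, 11, 12, 13, 14, 16, 17}.
Not covered: 7, 9, 15 — 3 regions.

3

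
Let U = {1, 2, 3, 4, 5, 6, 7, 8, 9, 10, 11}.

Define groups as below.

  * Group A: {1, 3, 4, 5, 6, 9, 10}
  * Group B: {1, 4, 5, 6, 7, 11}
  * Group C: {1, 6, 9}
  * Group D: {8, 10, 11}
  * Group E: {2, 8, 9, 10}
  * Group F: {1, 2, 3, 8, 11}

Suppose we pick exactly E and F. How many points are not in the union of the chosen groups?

4

Union of E, F = {1, 2, 3, 8, 9, 10, 11}.
Not covered: 4, 5, 6, 7 — 4 points.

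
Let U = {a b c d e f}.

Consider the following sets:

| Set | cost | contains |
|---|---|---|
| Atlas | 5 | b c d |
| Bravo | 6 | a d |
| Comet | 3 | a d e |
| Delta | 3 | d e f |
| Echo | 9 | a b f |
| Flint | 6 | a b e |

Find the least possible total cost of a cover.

11

Atlas, Comet, Delta together cover every element (Atlas ∪ Comet ∪ Delta = {a, b, c, d, e, f}); total cost 5 + 3 + 3 = 11.
No covering selection has total cost below 11.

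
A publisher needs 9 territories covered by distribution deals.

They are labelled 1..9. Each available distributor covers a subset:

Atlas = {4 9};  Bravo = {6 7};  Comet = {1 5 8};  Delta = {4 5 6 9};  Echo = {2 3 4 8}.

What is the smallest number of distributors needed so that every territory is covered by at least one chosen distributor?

Atlas and Bravo and Comet and Echo together: Atlas ∪ Bravo ∪ Comet ∪ Echo = {1, 2, 3, 4, 5, 6, 7, 8, 9} — every territory is covered.
No 3 of the 5 distributors cover everything (all 10 combinations miss at least one territory), so 4 is optimal.

4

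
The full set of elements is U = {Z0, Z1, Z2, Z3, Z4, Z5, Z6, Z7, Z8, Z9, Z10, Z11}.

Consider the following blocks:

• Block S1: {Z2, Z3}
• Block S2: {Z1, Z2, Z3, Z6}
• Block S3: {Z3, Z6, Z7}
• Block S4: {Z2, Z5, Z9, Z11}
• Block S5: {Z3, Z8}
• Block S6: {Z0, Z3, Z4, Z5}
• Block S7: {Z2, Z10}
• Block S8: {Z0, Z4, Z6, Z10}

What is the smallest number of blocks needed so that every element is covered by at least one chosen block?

S2 and S3 and S4 and S5 and S8 together: S2 ∪ S3 ∪ S4 ∪ S5 ∪ S8 = {Z0, Z1, Z2, Z3, Z4, Z5, Z6, Z7, Z8, Z9, Z10, Z11} — every element is covered.
No 4 of the 8 blocks cover everything (all 70 combinations miss at least one element), so 5 is optimal.

5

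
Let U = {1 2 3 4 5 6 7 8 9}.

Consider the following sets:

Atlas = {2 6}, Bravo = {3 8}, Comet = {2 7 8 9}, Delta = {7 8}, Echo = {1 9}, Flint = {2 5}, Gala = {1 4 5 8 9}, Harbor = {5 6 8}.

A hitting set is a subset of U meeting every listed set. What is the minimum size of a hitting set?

The 3 elements {1, 2, 8} hit every set.
The sets Delta, Echo, Flint are pairwise disjoint, so any hitting set needs a separate element for each — at least 3. Hence 3 is optimal.

3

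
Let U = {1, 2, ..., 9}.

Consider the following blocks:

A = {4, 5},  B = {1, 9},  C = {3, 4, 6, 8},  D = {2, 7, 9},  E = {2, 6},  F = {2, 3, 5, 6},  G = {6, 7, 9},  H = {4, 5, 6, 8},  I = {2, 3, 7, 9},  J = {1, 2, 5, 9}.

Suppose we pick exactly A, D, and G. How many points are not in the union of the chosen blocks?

Union of A, D, G = {2, 4, 5, 6, 7, 9}.
Not covered: 1, 3, 8 — 3 points.

3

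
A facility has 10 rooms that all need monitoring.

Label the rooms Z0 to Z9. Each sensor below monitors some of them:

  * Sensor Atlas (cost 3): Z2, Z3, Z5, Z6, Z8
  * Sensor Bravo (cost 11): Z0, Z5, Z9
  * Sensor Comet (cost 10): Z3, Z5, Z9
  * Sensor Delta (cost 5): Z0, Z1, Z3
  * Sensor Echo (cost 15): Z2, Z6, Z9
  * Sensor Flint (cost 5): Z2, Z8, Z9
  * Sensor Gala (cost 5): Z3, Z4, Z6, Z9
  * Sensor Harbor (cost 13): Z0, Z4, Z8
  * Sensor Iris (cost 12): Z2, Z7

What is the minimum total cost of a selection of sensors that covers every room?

25

Atlas, Delta, Gala, Iris together cover every room (Atlas ∪ Delta ∪ Gala ∪ Iris = {Z0, Z1, Z2, Z3, Z4, Z5, Z6, Z7, Z8, Z9}); total cost 3 + 5 + 5 + 12 = 25.
No covering selection has total cost below 25.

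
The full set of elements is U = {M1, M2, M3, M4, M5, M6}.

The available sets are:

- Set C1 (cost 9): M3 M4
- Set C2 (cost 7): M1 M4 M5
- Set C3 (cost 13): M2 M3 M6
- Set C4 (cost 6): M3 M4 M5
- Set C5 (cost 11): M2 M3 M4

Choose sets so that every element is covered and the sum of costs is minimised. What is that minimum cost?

C2, C3 together cover every element (C2 ∪ C3 = {M1, M2, M3, M4, M5, M6}); total cost 7 + 13 = 20.
The greedy pick C4, C3, C2 costs 26; no covering selection beats 20.

20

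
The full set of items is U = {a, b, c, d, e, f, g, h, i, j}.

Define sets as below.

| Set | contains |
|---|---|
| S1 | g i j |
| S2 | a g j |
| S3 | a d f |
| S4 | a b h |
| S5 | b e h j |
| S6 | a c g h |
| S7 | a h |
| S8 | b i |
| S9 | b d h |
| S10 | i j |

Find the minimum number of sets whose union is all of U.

4

S1, S3, S5, and S6 cover everything between them: the union {a, b, c, d, e, f, g, h, i, j} is all of U.
No 3 of the 10 sets cover everything (all 120 combinations miss at least one item), so 4 is optimal.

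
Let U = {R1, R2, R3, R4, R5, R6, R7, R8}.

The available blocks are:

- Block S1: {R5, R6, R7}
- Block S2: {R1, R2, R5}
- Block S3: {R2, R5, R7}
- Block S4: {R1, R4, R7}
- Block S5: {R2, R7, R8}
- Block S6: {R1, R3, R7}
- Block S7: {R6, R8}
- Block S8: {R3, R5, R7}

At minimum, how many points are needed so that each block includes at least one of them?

The 3 points {R5, R6, R7} hit every block.
No choice of 2 points meets every block, so 3 is the minimum.

3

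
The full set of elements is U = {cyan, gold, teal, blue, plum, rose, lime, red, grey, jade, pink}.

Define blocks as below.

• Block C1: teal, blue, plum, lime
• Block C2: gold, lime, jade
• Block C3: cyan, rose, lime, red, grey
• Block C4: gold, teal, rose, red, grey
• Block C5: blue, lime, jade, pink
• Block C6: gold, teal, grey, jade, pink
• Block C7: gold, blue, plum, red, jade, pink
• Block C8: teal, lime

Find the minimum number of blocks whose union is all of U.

3

C3, C7, and C8 cover everything between them: the union {cyan, gold, teal, blue, plum, rose, lime, red, grey, jade, pink} is all of U.
Only C3 contains cyan, so C3 is forced; the remaining 6 elements need at least 2 more blocks (each remaining block adds at most 5) — so at least 3 blocks are needed, and 3 is optimal.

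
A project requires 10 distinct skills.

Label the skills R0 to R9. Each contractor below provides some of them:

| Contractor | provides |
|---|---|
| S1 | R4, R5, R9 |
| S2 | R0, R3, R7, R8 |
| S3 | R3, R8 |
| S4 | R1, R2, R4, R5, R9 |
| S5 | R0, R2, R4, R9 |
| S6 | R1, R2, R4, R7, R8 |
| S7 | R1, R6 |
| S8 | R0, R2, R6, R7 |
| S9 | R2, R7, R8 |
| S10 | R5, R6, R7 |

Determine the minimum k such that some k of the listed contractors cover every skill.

3

S2 and S4 and S10 together: S2 ∪ S4 ∪ S10 = {R0, R1, R2, R3, R4, R5, R6, R7, R8, R9} — every skill is covered.
No 2 of the 10 contractors cover everything (all 45 combinations miss at least one skill), so 3 is optimal.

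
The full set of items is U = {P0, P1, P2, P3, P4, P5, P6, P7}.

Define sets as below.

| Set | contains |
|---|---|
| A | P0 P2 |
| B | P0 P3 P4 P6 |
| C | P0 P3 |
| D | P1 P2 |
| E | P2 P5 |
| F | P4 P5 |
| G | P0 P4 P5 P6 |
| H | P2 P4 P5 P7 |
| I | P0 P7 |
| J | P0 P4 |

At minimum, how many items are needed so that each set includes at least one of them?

3

T = {P0, P1, P5} meets every set (each contains at least one member of T), and |T| = 3.
The sets D, F, I are pairwise disjoint, so any hitting set needs a separate item for each — at least 3. Hence 3 is optimal.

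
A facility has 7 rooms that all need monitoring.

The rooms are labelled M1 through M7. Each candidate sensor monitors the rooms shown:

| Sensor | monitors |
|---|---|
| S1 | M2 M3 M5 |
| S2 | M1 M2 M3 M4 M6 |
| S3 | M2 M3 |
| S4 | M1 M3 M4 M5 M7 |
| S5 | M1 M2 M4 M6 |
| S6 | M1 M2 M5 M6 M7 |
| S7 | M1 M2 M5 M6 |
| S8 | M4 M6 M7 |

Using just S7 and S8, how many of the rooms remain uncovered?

Union of S7, S8 = {M1, M2, M4, M5, M6, M7}.
Not covered: M3 — 1 room.

1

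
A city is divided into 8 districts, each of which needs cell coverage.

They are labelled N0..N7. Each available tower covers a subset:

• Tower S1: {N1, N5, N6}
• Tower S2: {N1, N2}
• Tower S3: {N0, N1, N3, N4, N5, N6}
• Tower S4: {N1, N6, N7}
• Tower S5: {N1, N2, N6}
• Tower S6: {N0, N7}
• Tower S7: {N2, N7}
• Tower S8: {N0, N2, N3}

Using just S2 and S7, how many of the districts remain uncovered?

5

Union of S2, S7 = {N1, N2, N7}.
Not covered: N0, N3, N4, N5, N6 — 5 districts.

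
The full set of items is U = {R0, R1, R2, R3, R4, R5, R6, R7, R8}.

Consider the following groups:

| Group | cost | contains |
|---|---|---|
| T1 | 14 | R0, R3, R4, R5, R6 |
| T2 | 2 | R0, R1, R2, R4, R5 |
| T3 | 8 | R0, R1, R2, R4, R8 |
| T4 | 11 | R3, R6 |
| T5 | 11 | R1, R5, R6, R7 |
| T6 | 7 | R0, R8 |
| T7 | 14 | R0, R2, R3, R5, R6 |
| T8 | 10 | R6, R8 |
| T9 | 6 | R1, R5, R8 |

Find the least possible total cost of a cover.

30

T3, T4, T5 together cover every item (T3 ∪ T4 ∪ T5 = {R0, R1, R2, R3, R4, R5, R6, R7, R8}); total cost 8 + 11 + 11 = 30.
The greedy pick T2, T8, T4, T5 costs 34; no covering selection beats 30.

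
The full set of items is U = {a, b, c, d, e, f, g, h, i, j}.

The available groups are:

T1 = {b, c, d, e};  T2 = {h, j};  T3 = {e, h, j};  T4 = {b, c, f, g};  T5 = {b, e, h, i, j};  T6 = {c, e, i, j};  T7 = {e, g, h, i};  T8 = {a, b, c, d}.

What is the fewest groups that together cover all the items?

T4, T5, and T8 cover everything between them: the union {a, b, c, d, e, f, g, h, i, j} is all of U.
Only T8 contains a, so T8 is forced; the remaining 6 items need at least 2 more groups (each remaining group adds at most 4) — so at least 3 groups are needed, and 3 is optimal.

3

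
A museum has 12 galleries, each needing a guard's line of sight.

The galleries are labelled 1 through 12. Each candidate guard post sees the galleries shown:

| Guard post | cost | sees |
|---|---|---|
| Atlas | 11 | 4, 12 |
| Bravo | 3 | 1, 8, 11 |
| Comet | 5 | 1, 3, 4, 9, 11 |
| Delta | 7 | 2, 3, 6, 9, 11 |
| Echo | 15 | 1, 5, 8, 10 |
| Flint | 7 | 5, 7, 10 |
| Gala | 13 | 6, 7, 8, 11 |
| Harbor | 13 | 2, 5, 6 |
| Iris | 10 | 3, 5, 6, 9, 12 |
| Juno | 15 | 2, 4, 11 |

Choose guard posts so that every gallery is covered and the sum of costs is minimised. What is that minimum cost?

28

Atlas, Bravo, Delta, Flint together cover every gallery (Atlas ∪ Bravo ∪ Delta ∪ Flint = {1, 2, 3, 4, 5, 6, 7, 8, 9, 10, 11, 12}); total cost 11 + 3 + 7 + 7 = 28.
The greedy pick Bravo, Comet, Flint, Delta, Iris costs 32; no covering selection beats 28.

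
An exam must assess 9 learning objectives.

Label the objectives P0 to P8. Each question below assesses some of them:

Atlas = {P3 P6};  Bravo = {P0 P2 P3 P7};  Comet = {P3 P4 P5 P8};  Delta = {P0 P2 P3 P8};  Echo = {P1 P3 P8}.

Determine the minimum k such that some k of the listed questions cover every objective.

Take {Atlas, Bravo, Comet, Echo}. Their union is {P0, P1, P2, P3, P4, P5, P6, P7, P8}, which is all 9 objectives.
Only Atlas contains P6, so Atlas is forced; the remaining 7 objectives need at least 3 more questions (each remaining question adds at most 3) — so at least 4 questions are needed, and 4 is optimal.

4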